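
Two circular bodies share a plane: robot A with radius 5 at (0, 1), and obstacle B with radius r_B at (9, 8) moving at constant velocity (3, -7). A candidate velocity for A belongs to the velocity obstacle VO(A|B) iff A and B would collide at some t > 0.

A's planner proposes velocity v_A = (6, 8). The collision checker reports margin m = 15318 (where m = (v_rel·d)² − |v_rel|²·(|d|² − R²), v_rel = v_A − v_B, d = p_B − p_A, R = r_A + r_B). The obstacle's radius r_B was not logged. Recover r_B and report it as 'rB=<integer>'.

m = 15318
d = (9, 7);  v_rel = (3, 15),  |v_rel|² = 234
v_rel×d = (3)·(7) − (15)·(9) = -114
since m = R²·234 − (-114)²:  R² = (12996 + 15318) / 234 = 121
R = √121 = 11  ⇒  r_B = 11 − 5 = 6

rB=6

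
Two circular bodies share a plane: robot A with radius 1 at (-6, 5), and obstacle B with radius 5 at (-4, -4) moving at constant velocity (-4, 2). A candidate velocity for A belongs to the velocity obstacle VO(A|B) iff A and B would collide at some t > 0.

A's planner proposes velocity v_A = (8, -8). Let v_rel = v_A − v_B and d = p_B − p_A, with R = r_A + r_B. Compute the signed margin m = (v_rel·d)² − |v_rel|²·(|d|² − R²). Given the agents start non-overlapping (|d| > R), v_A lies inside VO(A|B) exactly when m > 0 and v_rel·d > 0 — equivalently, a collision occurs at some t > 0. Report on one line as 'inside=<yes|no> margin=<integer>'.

d = (2, -9),  |d|² = 85;  R = 1+5 = 6,  c = 85−6² = 49
v_rel = (12, -10),  |v_rel|² = 244;  v_rel·d = (12)·(2) + (-10)·(-9) = 114
244·t² − 228·t + 49 = 0  ⇒  m = 114² − 244·49 = 1040
m = 1040 > 0,  v_rel·d = 114 > 0  ⇒  inside

inside=yes margin=1040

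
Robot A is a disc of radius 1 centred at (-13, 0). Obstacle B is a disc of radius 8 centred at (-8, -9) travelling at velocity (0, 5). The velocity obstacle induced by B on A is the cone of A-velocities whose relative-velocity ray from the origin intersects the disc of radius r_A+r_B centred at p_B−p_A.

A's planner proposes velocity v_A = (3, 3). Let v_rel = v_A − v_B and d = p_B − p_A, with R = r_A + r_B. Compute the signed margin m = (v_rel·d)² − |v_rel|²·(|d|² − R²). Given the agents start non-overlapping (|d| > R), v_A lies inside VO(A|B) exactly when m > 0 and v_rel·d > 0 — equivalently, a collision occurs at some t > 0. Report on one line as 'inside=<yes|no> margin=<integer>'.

d = (5, -9),  |d|² = 106;  R = 1+8 = 9,  c = 106−9² = 25
v_rel = (3, -2),  |v_rel|² = 13;  v_rel·d = (3)·(5) + (-2)·(-9) = 33
13·t² − 66·t + 25 = 0  ⇒  m = 33² − 13·25 = 764
m = 764 > 0,  v_rel·d = 33 > 0  ⇒  inside

inside=yes margin=764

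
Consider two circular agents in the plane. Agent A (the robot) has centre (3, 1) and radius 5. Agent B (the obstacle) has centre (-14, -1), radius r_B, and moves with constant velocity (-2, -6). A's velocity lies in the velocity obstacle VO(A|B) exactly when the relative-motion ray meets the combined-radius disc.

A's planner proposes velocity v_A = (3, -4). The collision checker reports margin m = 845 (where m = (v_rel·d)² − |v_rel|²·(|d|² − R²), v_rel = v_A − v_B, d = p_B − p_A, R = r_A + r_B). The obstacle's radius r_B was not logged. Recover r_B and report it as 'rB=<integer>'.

m = 845
d = (-17, -2);  v_rel = (5, 2),  |v_rel|² = 29
v_rel×d = (5)·(-2) − (2)·(-17) = 24
since m = R²·29 − 24²:  R² = (576 + 845) / 29 = 49
R = √49 = 7  ⇒  r_B = 7 − 5 = 2

rB=2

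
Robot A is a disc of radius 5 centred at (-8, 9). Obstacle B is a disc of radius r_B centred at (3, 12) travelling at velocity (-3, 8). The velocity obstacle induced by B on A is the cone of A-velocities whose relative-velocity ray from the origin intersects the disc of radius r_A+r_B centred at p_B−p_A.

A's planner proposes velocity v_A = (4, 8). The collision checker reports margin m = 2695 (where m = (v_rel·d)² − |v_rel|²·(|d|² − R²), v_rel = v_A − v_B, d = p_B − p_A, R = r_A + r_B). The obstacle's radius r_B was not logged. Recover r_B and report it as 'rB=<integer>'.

m = 2695
d = (11, 3);  v_rel = (7, 0),  |v_rel|² = 49
v_rel×d = (7)·(3) − (0)·(11) = 21
since m = R²·49 − 21²:  R² = (441 + 2695) / 49 = 64
R = √64 = 8  ⇒  r_B = 8 − 5 = 3

rB=3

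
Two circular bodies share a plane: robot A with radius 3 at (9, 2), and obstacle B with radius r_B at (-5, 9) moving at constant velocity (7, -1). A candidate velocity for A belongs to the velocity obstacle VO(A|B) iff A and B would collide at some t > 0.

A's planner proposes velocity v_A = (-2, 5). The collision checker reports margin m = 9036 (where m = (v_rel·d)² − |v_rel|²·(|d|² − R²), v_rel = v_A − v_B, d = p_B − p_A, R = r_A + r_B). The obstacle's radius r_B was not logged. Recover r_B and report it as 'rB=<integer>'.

m = 9036
d = (-14, 7);  v_rel = (-9, 6),  |v_rel|² = 117
v_rel×d = (-9)·(7) − (6)·(-14) = 21
since m = R²·117 − 21²:  R² = (441 + 9036) / 117 = 81
R = √81 = 9  ⇒  r_B = 9 − 3 = 6

rB=6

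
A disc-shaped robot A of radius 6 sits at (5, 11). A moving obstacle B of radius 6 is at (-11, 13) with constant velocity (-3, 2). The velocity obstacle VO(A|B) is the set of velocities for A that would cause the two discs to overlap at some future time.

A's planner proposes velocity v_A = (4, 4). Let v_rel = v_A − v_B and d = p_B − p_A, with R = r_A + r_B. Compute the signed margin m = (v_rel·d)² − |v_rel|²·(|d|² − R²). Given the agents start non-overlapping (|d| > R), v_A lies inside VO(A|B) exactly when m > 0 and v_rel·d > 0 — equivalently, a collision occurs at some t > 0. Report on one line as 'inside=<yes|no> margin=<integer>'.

d = (-16, 2),  |d|² = 260;  R = 6+6 = 12,  c = 260−12² = 116
v_rel = (7, 2),  |v_rel|² = 53;  v_rel·d = (7)·(-16) + (2)·(2) = -108
53·t² + 216·t + 116 = 0  ⇒  m = (-108)² − 53·116 = 5516
m = 5516 > 0,  v_rel·d = -108 < 0  ⇒  outside

inside=no margin=5516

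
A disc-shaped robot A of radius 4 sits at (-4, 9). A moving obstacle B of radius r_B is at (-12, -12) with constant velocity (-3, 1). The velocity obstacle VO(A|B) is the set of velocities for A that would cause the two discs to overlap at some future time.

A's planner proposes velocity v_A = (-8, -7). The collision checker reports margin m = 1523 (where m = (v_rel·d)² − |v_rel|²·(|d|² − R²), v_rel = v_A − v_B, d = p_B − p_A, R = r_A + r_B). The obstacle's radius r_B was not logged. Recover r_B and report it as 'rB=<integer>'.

m = 1523
d = (-8, -21);  v_rel = (-5, -8),  |v_rel|² = 89
v_rel×d = (-5)·(-21) − (-8)·(-8) = 41
since m = R²·89 − 41²:  R² = (1681 + 1523) / 89 = 36
R = √36 = 6  ⇒  r_B = 6 − 4 = 2

rB=2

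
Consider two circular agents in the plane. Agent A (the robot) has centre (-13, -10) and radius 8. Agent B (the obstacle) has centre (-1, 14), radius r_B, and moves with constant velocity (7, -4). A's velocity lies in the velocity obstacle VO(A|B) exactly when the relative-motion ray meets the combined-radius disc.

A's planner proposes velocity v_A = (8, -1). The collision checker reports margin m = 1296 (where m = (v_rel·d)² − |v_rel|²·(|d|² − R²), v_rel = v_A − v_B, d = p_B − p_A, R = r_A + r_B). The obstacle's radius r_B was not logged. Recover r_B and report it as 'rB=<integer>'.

m = 1296
d = (12, 24);  v_rel = (1, 3),  |v_rel|² = 10
v_rel×d = (1)·(24) − (3)·(12) = -12
since m = R²·10 − (-12)²:  R² = (144 + 1296) / 10 = 144
R = √144 = 12  ⇒  r_B = 12 − 8 = 4

rB=4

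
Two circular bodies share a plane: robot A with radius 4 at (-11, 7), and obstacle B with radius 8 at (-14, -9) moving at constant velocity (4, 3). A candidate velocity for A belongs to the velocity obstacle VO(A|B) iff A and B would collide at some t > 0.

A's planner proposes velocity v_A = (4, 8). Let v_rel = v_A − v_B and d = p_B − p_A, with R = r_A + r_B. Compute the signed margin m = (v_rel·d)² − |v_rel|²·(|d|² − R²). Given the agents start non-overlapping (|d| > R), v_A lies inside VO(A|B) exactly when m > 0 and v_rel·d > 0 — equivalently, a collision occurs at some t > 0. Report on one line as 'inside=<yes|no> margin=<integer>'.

d = (-3, -16),  |d|² = 265;  R = 4+8 = 12,  c = 265−12² = 121
v_rel = (0, 5),  |v_rel|² = 25;  v_rel·d = (0)·(-3) + (5)·(-16) = -80
25·t² + 160·t + 121 = 0  ⇒  m = (-80)² − 25·121 = 3375
m = 3375 > 0,  v_rel·d = -80 < 0  ⇒  outside

inside=no margin=3375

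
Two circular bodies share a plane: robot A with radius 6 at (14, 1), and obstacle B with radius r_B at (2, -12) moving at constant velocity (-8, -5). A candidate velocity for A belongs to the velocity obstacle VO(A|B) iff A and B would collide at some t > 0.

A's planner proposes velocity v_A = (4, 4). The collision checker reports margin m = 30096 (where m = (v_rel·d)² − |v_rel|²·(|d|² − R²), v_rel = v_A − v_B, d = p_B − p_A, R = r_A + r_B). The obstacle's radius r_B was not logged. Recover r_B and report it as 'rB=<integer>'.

m = 30096
d = (-12, -13);  v_rel = (12, 9),  |v_rel|² = 225
v_rel×d = (12)·(-13) − (9)·(-12) = -48
since m = R²·225 − (-48)²:  R² = (2304 + 30096) / 225 = 144
R = √144 = 12  ⇒  r_B = 12 − 6 = 6

rB=6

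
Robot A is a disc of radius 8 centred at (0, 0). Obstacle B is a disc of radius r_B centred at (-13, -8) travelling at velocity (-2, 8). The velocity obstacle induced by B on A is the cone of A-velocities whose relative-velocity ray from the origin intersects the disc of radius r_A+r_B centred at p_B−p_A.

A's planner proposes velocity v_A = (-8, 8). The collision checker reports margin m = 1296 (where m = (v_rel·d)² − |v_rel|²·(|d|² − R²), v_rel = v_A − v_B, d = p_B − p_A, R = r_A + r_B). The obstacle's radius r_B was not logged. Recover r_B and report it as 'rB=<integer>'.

m = 1296
d = (-13, -8);  v_rel = (-6, 0),  |v_rel|² = 36
v_rel×d = (-6)·(-8) − (0)·(-13) = 48
since m = R²·36 − 48²:  R² = (2304 + 1296) / 36 = 100
R = √100 = 10  ⇒  r_B = 10 − 8 = 2

rB=2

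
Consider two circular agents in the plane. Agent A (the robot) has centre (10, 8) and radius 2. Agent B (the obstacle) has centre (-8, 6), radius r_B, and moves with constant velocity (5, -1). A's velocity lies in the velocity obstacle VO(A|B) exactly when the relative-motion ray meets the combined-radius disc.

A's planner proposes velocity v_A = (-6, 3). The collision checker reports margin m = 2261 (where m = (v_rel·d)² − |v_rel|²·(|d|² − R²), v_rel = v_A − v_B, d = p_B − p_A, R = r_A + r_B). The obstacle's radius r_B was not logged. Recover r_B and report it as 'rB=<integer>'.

m = 2261
d = (-18, -2);  v_rel = (-11, 4),  |v_rel|² = 137
v_rel×d = (-11)·(-2) − (4)·(-18) = 94
since m = R²·137 − 94²:  R² = (8836 + 2261) / 137 = 81
R = √81 = 9  ⇒  r_B = 9 − 2 = 7

rB=7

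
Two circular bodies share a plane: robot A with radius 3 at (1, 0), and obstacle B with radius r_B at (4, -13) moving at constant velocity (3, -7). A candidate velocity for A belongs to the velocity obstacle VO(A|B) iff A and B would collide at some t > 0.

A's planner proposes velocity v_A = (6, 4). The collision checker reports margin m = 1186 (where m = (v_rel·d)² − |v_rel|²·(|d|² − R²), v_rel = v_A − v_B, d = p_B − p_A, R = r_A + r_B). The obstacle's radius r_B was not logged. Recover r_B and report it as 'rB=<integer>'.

m = 1186
d = (3, -13);  v_rel = (3, 11),  |v_rel|² = 130
v_rel×d = (3)·(-13) − (11)·(3) = -72
since m = R²·130 − (-72)²:  R² = (5184 + 1186) / 130 = 49
R = √49 = 7  ⇒  r_B = 7 − 3 = 4

rB=4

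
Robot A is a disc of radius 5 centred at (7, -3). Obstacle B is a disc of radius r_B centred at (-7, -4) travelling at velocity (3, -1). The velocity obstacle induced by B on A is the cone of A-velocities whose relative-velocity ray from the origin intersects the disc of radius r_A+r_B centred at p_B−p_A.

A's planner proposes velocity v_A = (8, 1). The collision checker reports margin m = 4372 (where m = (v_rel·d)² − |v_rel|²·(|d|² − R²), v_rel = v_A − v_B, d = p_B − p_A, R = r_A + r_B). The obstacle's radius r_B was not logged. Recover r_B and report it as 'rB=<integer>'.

m = 4372
d = (-14, -1);  v_rel = (5, 2),  |v_rel|² = 29
v_rel×d = (5)·(-1) − (2)·(-14) = 23
since m = R²·29 − 23²:  R² = (529 + 4372) / 29 = 169
R = √169 = 13  ⇒  r_B = 13 − 5 = 8

rB=8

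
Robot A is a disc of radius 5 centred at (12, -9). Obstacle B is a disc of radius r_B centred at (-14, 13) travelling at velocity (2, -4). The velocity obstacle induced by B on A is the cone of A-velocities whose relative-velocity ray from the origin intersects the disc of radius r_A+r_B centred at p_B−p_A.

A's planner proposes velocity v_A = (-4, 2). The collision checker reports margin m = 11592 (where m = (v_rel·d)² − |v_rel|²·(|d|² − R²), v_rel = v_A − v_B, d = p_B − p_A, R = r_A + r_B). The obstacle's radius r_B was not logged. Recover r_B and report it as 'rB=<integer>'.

m = 11592
d = (-26, 22);  v_rel = (-6, 6),  |v_rel|² = 72
v_rel×d = (-6)·(22) − (6)·(-26) = 24
since m = R²·72 − 24²:  R² = (576 + 11592) / 72 = 169
R = √169 = 13  ⇒  r_B = 13 − 5 = 8

rB=8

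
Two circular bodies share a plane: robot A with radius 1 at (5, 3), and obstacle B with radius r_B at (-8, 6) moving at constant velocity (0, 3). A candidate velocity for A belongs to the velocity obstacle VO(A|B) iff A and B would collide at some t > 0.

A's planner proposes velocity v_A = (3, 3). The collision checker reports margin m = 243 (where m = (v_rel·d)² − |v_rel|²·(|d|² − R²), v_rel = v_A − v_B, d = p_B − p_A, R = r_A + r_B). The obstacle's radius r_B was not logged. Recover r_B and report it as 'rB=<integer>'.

m = 243
d = (-13, 3);  v_rel = (3, 0),  |v_rel|² = 9
v_rel×d = (3)·(3) − (0)·(-13) = 9
since m = R²·9 − 9²:  R² = (81 + 243) / 9 = 36
R = √36 = 6  ⇒  r_B = 6 − 1 = 5

rB=5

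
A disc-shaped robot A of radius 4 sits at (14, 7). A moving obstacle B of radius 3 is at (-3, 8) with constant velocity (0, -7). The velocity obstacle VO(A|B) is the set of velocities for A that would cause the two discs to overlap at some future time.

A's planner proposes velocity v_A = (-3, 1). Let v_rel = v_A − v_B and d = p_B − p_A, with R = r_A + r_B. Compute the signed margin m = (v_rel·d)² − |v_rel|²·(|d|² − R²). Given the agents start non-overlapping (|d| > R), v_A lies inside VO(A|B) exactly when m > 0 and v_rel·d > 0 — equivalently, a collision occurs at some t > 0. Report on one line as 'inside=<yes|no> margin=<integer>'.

d = (-17, 1),  |d|² = 290;  R = 4+3 = 7,  c = 290−7² = 241
v_rel = (-3, 8),  |v_rel|² = 73;  v_rel·d = (-3)·(-17) + (8)·(1) = 59
73·t² − 118·t + 241 = 0  ⇒  m = 59² − 73·241 = -14112
m = -14112 < 0,  v_rel·d = 59 > 0  ⇒  outside

inside=no margin=-14112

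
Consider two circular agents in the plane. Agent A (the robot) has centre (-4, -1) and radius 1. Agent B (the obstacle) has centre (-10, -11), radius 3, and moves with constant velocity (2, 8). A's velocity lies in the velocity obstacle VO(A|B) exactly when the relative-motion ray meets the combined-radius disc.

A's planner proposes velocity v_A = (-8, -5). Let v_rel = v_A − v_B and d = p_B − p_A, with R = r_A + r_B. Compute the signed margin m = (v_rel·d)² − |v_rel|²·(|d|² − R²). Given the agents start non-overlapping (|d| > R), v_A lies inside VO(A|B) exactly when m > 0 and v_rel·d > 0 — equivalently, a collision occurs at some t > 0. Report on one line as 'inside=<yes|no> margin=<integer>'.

d = (-6, -10),  |d|² = 136;  R = 1+3 = 4,  c = 136−4² = 120
v_rel = (-10, -13),  |v_rel|² = 269;  v_rel·d = (-10)·(-6) + (-13)·(-10) = 190
269·t² − 380·t + 120 = 0  ⇒  m = 190² − 269·120 = 3820
m = 3820 > 0,  v_rel·d = 190 > 0  ⇒  inside

inside=yes margin=3820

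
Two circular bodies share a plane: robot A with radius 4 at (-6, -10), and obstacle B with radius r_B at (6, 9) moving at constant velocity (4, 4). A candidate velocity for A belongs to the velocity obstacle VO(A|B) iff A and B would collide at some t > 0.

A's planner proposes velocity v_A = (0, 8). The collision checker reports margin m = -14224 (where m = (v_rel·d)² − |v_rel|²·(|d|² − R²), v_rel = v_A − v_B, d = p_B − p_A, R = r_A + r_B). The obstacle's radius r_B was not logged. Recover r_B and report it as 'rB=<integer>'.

m = -14224
d = (12, 19);  v_rel = (-4, 4),  |v_rel|² = 32
v_rel×d = (-4)·(19) − (4)·(12) = -124
since m = R²·32 − (-124)²:  R² = (15376 + -14224) / 32 = 36
R = √36 = 6  ⇒  r_B = 6 − 4 = 2

rB=2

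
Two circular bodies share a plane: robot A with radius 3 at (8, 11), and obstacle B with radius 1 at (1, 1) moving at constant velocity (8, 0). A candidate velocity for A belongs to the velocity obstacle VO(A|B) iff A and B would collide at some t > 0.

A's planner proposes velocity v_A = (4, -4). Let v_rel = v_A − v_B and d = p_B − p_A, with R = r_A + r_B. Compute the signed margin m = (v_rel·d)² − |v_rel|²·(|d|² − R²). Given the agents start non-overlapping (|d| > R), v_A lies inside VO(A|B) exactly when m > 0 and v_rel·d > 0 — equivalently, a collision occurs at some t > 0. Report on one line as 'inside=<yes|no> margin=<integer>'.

d = (-7, -10),  |d|² = 149;  R = 3+1 = 4,  c = 149−4² = 133
v_rel = (-4, -4),  |v_rel|² = 32;  v_rel·d = (-4)·(-7) + (-4)·(-10) = 68
32·t² − 136·t + 133 = 0  ⇒  m = 68² − 32·133 = 368
m = 368 > 0,  v_rel·d = 68 > 0  ⇒  inside

inside=yes margin=368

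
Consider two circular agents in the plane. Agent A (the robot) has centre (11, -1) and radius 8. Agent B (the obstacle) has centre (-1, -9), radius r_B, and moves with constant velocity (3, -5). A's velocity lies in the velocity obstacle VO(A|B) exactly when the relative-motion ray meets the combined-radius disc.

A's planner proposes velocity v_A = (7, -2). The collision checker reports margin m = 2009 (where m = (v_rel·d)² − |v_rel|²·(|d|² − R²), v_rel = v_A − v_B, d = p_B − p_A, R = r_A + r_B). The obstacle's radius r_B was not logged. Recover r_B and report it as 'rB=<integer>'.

m = 2009
d = (-12, -8);  v_rel = (4, 3),  |v_rel|² = 25
v_rel×d = (4)·(-8) − (3)·(-12) = 4
since m = R²·25 − 4²:  R² = (16 + 2009) / 25 = 81
R = √81 = 9  ⇒  r_B = 9 − 8 = 1

rB=1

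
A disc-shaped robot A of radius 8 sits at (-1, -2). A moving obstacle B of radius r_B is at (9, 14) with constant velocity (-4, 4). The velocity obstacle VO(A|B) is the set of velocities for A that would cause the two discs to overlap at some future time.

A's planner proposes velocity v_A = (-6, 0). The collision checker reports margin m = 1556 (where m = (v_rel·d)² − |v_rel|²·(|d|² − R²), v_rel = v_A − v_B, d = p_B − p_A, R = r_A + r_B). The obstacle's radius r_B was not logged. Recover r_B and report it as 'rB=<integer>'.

m = 1556
d = (10, 16);  v_rel = (-2, -4),  |v_rel|² = 20
v_rel×d = (-2)·(16) − (-4)·(10) = 8
since m = R²·20 − 8²:  R² = (64 + 1556) / 20 = 81
R = √81 = 9  ⇒  r_B = 9 − 8 = 1

rB=1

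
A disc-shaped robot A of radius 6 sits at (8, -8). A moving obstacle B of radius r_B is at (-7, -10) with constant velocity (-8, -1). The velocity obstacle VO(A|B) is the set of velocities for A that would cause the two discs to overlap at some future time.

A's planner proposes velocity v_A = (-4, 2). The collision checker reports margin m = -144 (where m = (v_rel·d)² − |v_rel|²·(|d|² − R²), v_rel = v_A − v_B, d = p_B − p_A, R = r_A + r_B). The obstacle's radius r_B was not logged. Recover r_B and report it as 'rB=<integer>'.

m = -144
d = (-15, -2);  v_rel = (4, 3),  |v_rel|² = 25
v_rel×d = (4)·(-2) − (3)·(-15) = 37
since m = R²·25 − 37²:  R² = (1369 + -144) / 25 = 49
R = √49 = 7  ⇒  r_B = 7 − 6 = 1

rB=1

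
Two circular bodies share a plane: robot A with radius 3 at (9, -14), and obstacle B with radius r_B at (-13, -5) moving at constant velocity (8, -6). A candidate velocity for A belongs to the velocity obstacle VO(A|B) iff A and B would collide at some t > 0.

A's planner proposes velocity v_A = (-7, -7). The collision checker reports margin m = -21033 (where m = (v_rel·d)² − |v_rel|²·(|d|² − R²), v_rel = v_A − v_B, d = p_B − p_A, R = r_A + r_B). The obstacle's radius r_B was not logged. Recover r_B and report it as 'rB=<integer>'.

m = -21033
d = (-22, 9);  v_rel = (-15, -1),  |v_rel|² = 226
v_rel×d = (-15)·(9) − (-1)·(-22) = -157
since m = R²·226 − (-157)²:  R² = (24649 + -21033) / 226 = 16
R = √16 = 4  ⇒  r_B = 4 − 3 = 1

rB=1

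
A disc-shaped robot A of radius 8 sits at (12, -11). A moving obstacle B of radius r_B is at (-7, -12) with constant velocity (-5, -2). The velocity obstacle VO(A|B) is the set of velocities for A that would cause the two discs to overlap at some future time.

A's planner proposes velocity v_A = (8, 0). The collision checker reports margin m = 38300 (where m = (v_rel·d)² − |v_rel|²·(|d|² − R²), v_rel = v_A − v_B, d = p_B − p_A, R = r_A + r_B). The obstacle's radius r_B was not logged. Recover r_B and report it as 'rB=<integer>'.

m = 38300
d = (-19, -1);  v_rel = (13, 2),  |v_rel|² = 173
v_rel×d = (13)·(-1) − (2)·(-19) = 25
since m = R²·173 − 25²:  R² = (625 + 38300) / 173 = 225
R = √225 = 15  ⇒  r_B = 15 − 8 = 7

rB=7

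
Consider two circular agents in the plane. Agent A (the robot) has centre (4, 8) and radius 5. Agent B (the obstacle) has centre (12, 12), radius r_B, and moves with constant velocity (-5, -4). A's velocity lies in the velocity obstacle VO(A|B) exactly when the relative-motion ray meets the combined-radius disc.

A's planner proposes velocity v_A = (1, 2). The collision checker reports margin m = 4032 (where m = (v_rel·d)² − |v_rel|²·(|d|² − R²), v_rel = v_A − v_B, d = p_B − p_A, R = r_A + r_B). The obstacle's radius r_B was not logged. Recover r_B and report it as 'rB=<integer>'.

m = 4032
d = (8, 4);  v_rel = (6, 6),  |v_rel|² = 72
v_rel×d = (6)·(4) − (6)·(8) = -24
since m = R²·72 − (-24)²:  R² = (576 + 4032) / 72 = 64
R = √64 = 8  ⇒  r_B = 8 − 5 = 3

rB=3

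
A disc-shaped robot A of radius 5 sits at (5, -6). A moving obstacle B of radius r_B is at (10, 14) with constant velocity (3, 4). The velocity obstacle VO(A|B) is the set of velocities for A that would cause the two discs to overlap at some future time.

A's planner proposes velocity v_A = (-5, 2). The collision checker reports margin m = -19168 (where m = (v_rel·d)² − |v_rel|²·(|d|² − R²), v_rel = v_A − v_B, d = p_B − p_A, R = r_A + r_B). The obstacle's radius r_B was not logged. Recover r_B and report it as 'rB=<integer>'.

m = -19168
d = (5, 20);  v_rel = (-8, -2),  |v_rel|² = 68
v_rel×d = (-8)·(20) − (-2)·(5) = -150
since m = R²·68 − (-150)²:  R² = (22500 + -19168) / 68 = 49
R = √49 = 7  ⇒  r_B = 7 − 5 = 2

rB=2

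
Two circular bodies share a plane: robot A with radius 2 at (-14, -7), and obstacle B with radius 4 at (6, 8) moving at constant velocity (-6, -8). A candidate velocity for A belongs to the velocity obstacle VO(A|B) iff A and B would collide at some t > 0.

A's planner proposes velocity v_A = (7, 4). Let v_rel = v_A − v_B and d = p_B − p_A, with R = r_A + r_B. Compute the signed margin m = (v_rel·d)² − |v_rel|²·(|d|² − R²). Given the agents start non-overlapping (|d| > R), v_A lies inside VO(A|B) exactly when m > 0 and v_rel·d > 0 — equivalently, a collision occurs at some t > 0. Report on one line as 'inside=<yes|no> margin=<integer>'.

d = (20, 15),  |d|² = 625;  R = 2+4 = 6,  c = 625−6² = 589
v_rel = (13, 12),  |v_rel|² = 313;  v_rel·d = (13)·(20) + (12)·(15) = 440
313·t² − 880·t + 589 = 0  ⇒  m = 440² − 313·589 = 9243
m = 9243 > 0,  v_rel·d = 440 > 0  ⇒  inside

inside=yes margin=9243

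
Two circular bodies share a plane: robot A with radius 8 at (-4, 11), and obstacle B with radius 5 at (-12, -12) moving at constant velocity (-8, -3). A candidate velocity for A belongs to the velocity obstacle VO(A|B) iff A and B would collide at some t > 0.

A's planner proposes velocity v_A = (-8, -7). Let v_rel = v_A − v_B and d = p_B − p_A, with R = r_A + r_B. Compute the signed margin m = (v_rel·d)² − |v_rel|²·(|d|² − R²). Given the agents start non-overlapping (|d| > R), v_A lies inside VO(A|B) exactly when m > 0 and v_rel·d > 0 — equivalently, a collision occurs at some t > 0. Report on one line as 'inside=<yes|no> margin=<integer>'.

d = (-8, -23),  |d|² = 593;  R = 8+5 = 13,  c = 593−13² = 424
v_rel = (0, -4),  |v_rel|² = 16;  v_rel·d = (0)·(-8) + (-4)·(-23) = 92
16·t² − 184·t + 424 = 0  ⇒  m = 92² − 16·424 = 1680
m = 1680 > 0,  v_rel·d = 92 > 0  ⇒  inside

inside=yes margin=1680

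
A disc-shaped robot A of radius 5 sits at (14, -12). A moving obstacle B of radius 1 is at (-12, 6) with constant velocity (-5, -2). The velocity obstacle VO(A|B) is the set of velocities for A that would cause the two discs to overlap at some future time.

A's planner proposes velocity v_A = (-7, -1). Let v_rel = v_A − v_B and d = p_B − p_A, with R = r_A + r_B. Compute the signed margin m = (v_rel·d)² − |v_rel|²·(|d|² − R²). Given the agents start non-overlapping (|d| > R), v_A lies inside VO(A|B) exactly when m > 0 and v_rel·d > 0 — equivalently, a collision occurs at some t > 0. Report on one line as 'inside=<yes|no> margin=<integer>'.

d = (-26, 18),  |d|² = 1000;  R = 5+1 = 6,  c = 1000−6² = 964
v_rel = (-2, 1),  |v_rel|² = 5;  v_rel·d = (-2)·(-26) + (1)·(18) = 70
5·t² − 140·t + 964 = 0  ⇒  m = 70² − 5·964 = 80
m = 80 > 0,  v_rel·d = 70 > 0  ⇒  inside

inside=yes margin=80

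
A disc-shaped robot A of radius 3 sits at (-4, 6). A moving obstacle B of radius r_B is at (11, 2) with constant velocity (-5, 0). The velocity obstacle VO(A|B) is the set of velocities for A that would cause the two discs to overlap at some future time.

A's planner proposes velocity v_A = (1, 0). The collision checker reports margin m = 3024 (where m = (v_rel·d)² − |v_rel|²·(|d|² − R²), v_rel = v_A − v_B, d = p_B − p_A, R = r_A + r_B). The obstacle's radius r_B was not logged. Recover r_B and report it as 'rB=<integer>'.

m = 3024
d = (15, -4);  v_rel = (6, 0),  |v_rel|² = 36
v_rel×d = (6)·(-4) − (0)·(15) = -24
since m = R²·36 − (-24)²:  R² = (576 + 3024) / 36 = 100
R = √100 = 10  ⇒  r_B = 10 − 3 = 7

rB=7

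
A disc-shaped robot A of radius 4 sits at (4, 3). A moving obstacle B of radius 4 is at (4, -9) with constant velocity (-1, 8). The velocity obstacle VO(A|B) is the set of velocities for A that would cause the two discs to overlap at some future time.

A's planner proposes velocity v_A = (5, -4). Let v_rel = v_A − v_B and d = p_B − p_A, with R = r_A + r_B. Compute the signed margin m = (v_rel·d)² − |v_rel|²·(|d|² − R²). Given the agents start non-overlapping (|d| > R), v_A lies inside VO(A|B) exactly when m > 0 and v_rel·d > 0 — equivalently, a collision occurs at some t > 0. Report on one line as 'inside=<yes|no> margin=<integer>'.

d = (0, -12),  |d|² = 144;  R = 4+4 = 8,  c = 144−8² = 80
v_rel = (6, -12),  |v_rel|² = 180;  v_rel·d = (6)·(0) + (-12)·(-12) = 144
180·t² − 288·t + 80 = 0  ⇒  m = 144² − 180·80 = 6336
m = 6336 > 0,  v_rel·d = 144 > 0  ⇒  inside

inside=yes margin=6336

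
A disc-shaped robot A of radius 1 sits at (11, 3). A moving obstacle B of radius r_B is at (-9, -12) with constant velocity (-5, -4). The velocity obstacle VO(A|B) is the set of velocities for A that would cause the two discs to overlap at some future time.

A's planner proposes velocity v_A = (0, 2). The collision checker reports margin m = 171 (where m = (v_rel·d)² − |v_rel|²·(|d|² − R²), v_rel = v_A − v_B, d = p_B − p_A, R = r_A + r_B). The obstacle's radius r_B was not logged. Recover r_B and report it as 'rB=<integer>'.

m = 171
d = (-20, -15);  v_rel = (5, 6),  |v_rel|² = 61
v_rel×d = (5)·(-15) − (6)·(-20) = 45
since m = R²·61 − 45²:  R² = (2025 + 171) / 61 = 36
R = √36 = 6  ⇒  r_B = 6 − 1 = 5

rB=5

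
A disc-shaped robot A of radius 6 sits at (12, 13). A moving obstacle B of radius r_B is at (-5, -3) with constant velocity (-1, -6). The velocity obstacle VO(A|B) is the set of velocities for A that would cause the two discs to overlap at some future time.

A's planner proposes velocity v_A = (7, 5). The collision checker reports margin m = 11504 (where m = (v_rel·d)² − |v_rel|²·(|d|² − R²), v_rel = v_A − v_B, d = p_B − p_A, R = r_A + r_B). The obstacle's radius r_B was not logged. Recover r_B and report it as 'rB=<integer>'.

m = 11504
d = (-17, -16);  v_rel = (8, 11),  |v_rel|² = 185
v_rel×d = (8)·(-16) − (11)·(-17) = 59
since m = R²·185 − 59²:  R² = (3481 + 11504) / 185 = 81
R = √81 = 9  ⇒  r_B = 9 − 6 = 3

rB=3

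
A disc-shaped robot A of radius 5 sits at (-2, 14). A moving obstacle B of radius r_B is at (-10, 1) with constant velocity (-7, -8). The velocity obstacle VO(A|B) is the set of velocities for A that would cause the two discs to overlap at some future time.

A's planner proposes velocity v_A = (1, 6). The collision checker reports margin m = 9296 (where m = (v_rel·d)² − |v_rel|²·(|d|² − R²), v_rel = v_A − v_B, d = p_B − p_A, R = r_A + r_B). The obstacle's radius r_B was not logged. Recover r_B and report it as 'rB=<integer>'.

m = 9296
d = (-8, -13);  v_rel = (8, 14),  |v_rel|² = 260
v_rel×d = (8)·(-13) − (14)·(-8) = 8
since m = R²·260 − 8²:  R² = (64 + 9296) / 260 = 36
R = √36 = 6  ⇒  r_B = 6 − 5 = 1

rB=1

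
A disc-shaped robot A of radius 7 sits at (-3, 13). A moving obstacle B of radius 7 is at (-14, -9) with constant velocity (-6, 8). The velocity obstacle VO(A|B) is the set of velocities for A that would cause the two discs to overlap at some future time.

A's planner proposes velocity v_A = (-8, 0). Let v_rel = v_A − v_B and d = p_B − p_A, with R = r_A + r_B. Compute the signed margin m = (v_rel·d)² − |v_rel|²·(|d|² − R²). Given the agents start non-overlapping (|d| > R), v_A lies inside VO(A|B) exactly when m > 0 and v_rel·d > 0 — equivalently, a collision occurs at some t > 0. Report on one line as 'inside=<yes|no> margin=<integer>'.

d = (-11, -22),  |d|² = 605;  R = 7+7 = 14,  c = 605−14² = 409
v_rel = (-2, -8),  |v_rel|² = 68;  v_rel·d = (-2)·(-11) + (-8)·(-22) = 198
68·t² − 396·t + 409 = 0  ⇒  m = 198² − 68·409 = 11392
m = 11392 > 0,  v_rel·d = 198 > 0  ⇒  inside

inside=yes margin=11392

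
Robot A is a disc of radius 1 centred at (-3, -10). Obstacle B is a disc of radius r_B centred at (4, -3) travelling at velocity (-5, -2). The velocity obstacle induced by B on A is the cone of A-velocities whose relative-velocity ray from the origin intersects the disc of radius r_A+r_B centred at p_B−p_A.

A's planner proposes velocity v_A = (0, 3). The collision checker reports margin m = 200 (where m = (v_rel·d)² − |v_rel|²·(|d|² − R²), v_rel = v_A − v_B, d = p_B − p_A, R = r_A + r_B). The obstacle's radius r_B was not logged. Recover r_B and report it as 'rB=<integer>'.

m = 200
d = (7, 7);  v_rel = (5, 5),  |v_rel|² = 50
v_rel×d = (5)·(7) − (5)·(7) = 0
since m = R²·50 − 0²:  R² = (0 + 200) / 50 = 4
R = √4 = 2  ⇒  r_B = 2 − 1 = 1

rB=1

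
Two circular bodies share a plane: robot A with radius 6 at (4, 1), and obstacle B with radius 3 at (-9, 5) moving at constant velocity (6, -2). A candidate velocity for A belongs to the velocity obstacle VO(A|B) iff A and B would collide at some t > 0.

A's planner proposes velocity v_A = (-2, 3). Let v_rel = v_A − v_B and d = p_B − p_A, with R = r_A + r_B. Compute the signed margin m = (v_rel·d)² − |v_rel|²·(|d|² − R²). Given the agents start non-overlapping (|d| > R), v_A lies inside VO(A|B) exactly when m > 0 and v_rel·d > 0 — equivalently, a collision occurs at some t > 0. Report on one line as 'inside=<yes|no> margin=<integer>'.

d = (-13, 4),  |d|² = 185;  R = 6+3 = 9,  c = 185−9² = 104
v_rel = (-8, 5),  |v_rel|² = 89;  v_rel·d = (-8)·(-13) + (5)·(4) = 124
89·t² − 248·t + 104 = 0  ⇒  m = 124² − 89·104 = 6120
m = 6120 > 0,  v_rel·d = 124 > 0  ⇒  inside

inside=yes margin=6120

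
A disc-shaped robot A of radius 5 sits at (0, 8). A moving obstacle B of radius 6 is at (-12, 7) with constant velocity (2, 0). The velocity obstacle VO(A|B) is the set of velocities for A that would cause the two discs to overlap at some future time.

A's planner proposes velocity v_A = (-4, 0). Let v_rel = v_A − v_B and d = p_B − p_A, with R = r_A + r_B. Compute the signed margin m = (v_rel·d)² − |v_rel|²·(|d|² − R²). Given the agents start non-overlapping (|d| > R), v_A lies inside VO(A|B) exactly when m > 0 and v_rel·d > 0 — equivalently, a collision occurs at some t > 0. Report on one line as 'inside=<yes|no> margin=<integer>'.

d = (-12, -1),  |d|² = 145;  R = 5+6 = 11,  c = 145−11² = 24
v_rel = (-6, 0),  |v_rel|² = 36;  v_rel·d = (-6)·(-12) + (0)·(-1) = 72
36·t² − 144·t + 24 = 0  ⇒  m = 72² − 36·24 = 4320
m = 4320 > 0,  v_rel·d = 72 > 0  ⇒  inside

inside=yes margin=4320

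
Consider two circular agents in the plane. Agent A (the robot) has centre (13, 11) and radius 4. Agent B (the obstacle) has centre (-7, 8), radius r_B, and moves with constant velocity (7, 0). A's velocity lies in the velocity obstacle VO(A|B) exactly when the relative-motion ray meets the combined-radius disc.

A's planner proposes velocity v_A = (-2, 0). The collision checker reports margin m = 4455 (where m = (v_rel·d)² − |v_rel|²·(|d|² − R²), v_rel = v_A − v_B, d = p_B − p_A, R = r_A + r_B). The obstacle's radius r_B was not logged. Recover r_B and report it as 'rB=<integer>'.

m = 4455
d = (-20, -3);  v_rel = (-9, 0),  |v_rel|² = 81
v_rel×d = (-9)·(-3) − (0)·(-20) = 27
since m = R²·81 − 27²:  R² = (729 + 4455) / 81 = 64
R = √64 = 8  ⇒  r_B = 8 − 4 = 4

rB=4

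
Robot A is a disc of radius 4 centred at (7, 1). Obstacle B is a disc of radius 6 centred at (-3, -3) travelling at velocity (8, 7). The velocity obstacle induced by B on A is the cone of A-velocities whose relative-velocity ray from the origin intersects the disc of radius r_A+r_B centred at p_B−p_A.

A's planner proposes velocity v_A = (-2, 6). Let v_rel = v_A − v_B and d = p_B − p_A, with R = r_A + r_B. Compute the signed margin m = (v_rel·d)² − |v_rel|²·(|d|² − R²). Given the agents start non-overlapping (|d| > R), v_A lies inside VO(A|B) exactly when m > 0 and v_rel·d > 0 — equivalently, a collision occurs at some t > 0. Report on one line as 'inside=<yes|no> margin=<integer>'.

d = (-10, -4),  |d|² = 116;  R = 4+6 = 10,  c = 116−10² = 16
v_rel = (-10, -1),  |v_rel|² = 101;  v_rel·d = (-10)·(-10) + (-1)·(-4) = 104
101·t² − 208·t + 16 = 0  ⇒  m = 104² − 101·16 = 9200
m = 9200 > 0,  v_rel·d = 104 > 0  ⇒  inside

inside=yes margin=9200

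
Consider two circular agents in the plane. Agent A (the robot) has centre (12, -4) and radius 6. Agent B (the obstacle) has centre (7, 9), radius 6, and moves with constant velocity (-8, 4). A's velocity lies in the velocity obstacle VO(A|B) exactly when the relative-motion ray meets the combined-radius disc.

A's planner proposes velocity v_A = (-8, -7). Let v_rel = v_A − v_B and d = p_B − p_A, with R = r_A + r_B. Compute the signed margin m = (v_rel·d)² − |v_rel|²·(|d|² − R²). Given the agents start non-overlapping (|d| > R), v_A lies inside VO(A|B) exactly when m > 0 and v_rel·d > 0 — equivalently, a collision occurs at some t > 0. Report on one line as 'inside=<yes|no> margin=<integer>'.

d = (-5, 13),  |d|² = 194;  R = 6+6 = 12,  c = 194−12² = 50
v_rel = (0, -11),  |v_rel|² = 121;  v_rel·d = (0)·(-5) + (-11)·(13) = -143
121·t² + 286·t + 50 = 0  ⇒  m = (-143)² − 121·50 = 14399
m = 14399 > 0,  v_rel·d = -143 < 0  ⇒  outside

inside=no margin=14399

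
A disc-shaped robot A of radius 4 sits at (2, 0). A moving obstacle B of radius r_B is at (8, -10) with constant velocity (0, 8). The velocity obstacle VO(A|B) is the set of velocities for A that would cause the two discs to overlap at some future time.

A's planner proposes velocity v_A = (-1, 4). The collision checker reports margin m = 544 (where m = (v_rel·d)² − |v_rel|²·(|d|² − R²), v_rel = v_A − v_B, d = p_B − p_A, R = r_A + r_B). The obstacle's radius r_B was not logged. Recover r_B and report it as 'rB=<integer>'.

m = 544
d = (6, -10);  v_rel = (-1, -4),  |v_rel|² = 17
v_rel×d = (-1)·(-10) − (-4)·(6) = 34
since m = R²·17 − 34²:  R² = (1156 + 544) / 17 = 100
R = √100 = 10  ⇒  r_B = 10 − 4 = 6

rB=6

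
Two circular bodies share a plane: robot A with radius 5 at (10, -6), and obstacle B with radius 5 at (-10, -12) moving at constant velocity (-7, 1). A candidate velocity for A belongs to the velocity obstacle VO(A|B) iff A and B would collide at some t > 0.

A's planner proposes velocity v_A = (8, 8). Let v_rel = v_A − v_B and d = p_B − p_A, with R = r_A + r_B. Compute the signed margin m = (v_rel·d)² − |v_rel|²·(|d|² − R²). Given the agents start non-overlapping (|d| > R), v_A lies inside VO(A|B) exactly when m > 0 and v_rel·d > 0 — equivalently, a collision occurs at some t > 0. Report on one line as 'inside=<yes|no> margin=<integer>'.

d = (-20, -6),  |d|² = 436;  R = 5+5 = 10,  c = 436−10² = 336
v_rel = (15, 7),  |v_rel|² = 274;  v_rel·d = (15)·(-20) + (7)·(-6) = -342
274·t² + 684·t + 336 = 0  ⇒  m = (-342)² − 274·336 = 24900
m = 24900 > 0,  v_rel·d = -342 < 0  ⇒  outside

inside=no margin=24900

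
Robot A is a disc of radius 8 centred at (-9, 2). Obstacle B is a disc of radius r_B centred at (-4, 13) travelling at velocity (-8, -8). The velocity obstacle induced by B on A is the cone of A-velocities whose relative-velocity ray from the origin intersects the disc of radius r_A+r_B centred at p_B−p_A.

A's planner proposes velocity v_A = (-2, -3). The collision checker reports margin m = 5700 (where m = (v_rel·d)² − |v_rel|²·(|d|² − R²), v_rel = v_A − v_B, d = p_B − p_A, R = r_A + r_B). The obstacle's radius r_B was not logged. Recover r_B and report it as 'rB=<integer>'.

m = 5700
d = (5, 11);  v_rel = (6, 5),  |v_rel|² = 61
v_rel×d = (6)·(11) − (5)·(5) = 41
since m = R²·61 − 41²:  R² = (1681 + 5700) / 61 = 121
R = √121 = 11  ⇒  r_B = 11 − 8 = 3

rB=3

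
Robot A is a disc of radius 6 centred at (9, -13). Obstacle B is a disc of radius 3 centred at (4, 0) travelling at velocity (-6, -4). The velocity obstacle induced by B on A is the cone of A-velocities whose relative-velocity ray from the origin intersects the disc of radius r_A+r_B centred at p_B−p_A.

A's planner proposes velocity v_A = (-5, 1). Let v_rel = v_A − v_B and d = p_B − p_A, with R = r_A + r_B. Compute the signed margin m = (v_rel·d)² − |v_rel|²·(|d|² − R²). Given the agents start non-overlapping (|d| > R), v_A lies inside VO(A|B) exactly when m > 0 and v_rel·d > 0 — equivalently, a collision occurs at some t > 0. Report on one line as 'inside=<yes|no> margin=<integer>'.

d = (-5, 13),  |d|² = 194;  R = 6+3 = 9,  c = 194−9² = 113
v_rel = (1, 5),  |v_rel|² = 26;  v_rel·d = (1)·(-5) + (5)·(13) = 60
26·t² − 120·t + 113 = 0  ⇒  m = 60² − 26·113 = 662
m = 662 > 0,  v_rel·d = 60 > 0  ⇒  inside

inside=yes margin=662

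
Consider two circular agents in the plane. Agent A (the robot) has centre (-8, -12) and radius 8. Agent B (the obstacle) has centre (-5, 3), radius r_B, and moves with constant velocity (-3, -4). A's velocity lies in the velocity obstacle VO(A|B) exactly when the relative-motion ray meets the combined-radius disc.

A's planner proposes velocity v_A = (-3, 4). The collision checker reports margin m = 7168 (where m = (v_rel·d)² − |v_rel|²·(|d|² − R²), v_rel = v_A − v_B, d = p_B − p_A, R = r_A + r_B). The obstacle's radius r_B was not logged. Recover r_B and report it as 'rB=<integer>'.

m = 7168
d = (3, 15);  v_rel = (0, 8),  |v_rel|² = 64
v_rel×d = (0)·(15) − (8)·(3) = -24
since m = R²·64 − (-24)²:  R² = (576 + 7168) / 64 = 121
R = √121 = 11  ⇒  r_B = 11 − 8 = 3

rB=3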